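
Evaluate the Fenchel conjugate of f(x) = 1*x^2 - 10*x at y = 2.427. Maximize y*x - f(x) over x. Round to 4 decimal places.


f*(y) = sup_x {y*x - a*x^2 - b*x} = sup_x {(y-b)*x - a*x^2}
FOC: (y - b) - 2a*x = 0 => x* = (y - b)/(2a)
x* = (2.427 + 10)/(2*1) = 6.2135
f*(2.427) = (y-b)^2/(4a) = (2.427 + 10)^2/(4*1)
= 154.4303/4 = 38.6076


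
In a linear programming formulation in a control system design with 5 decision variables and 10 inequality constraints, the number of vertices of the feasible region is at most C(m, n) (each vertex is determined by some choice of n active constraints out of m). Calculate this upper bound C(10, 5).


Each vertex corresponds to some choice of n active constraints out of m, so the number of vertices is at most C(m, n) = m! / (n!(m-n)!).
m = 10, n = 5
Numerator: 10 * 9 * 8 * 7 * 6
Denominator: 5! = 120
C(10, 5) = 252


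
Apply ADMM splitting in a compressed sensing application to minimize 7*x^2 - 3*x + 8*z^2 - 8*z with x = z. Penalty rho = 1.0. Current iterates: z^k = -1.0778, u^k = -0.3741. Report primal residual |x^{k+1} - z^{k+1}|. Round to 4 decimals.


ADMM iteration with rho = 1.0, z^k = -1.0778, u^k = -0.3741
Step 1: x-update.
Minimize 7*x^2 - 3*x + (1.0/2)*(x + 1.0778 - 0.3741)^2
FOC: (2*7 + 1.0)*x = 3 + 1.0*(-1.0778 + 0.3741)
x^{k+1} = 0.1531
Step 2: z-update.
Minimize 8*z^2 - 8*z + (1.0/2)*(0.1531 - z - 0.3741)^2
FOC: (2*8 + 1.0)*z = 8 + 1.0*(0.1531 - 0.3741)
z^{k+1} = 0.4576
Step 3: u-update.
u^{k+1} = -0.3741 + 0.1531 - 0.4576 = -0.6786
Step 4: Primal residual = |0.1531 - 0.4576| = 0.3045


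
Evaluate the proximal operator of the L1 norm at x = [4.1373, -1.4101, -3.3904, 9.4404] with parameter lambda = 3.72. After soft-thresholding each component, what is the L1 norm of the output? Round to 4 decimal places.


Soft-thresholding with lambda = 3.72:
prox(4.1373) = sign(4.1373)*max(|4.1373| - 3.72, 0) = 0.4173
prox(-1.4101) = sign(-1.4101)*max(|-1.4101| - 3.72, 0) = 0.0
prox(-3.3904) = sign(-3.3904)*max(|-3.3904| - 3.72, 0) = 0.0
prox(9.4404) = sign(9.4404)*max(|9.4404| - 3.72, 0) = 5.7204
prox(x) = [0.4173, 0.0, 0.0, 5.7204]
||prox(x)||_1 = 0.4173 + 0.0 + 0.0 + 5.7204 = 6.1377


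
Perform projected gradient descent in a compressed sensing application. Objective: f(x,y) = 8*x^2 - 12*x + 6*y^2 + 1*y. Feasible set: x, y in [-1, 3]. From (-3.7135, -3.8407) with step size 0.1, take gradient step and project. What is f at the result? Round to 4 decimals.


Step 1: Compute gradient at (-3.7135, -3.8407).
grad_x = 2*8*-3.7135 - 12 = -71.416
grad_y = 2*6*-3.8407 + 1 = -45.0884
Step 2: Gradient step.
x_raw = -3.7135 - 0.1*-71.416 = 3.4281
y_raw = -3.8407 - 0.1*-45.0884 = 0.6681
Step 3: Project onto [-1, 3].
x_proj = clip(3.4281) = 3.0
y_proj = clip(0.6681) = 0.6681
Step 4: Evaluate f.
f(3.0, 0.6681) = 39.3466


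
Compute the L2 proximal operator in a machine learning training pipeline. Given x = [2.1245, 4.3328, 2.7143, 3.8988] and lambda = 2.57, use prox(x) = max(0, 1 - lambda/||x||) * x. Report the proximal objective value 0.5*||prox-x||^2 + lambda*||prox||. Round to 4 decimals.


Step 1: Compute ||x||.
||x|| = 6.7716
Step 2: Compute scaling factor.
scale = max(0, 1 - 2.57/6.7716) = 0.6205
Step 3: prox(x) = [1.3182, 2.6884, 1.6842, 2.4191]
||prox(x)|| = 4.2016
Step 4: Proximal objective.
0.5*||prox-x||^2 = 3.3025
lambda*||prox|| = 10.7981
Total = 14.1006


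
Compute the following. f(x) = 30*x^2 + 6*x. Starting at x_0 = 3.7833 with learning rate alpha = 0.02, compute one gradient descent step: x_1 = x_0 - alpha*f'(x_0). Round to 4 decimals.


We compute the gradient at x_0 and apply the update.
f'(x) = 60*x + 6
f'(3.7833) = 60*3.7833 + 6 = 232.998
x_1 = 3.7833 - 0.02*232.998 = -0.8767


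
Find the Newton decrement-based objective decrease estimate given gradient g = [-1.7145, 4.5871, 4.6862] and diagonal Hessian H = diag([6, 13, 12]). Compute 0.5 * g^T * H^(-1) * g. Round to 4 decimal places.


Step 1: H is diagonal, so H^(-1) * g = [-0.2858, 0.3529, 0.3905].
Step 2: g^T H^(-1) g = sum_i g_i^2 / H_ii
  = (-1.7145)^2/6 + (4.5871)^2/13 + (4.6862)^2/12
  = 0.4899 + 1.6186 + 1.83 = 3.9385
Step 3: Objective decrease = 0.5 * g^T H^(-1) g = 1.9693


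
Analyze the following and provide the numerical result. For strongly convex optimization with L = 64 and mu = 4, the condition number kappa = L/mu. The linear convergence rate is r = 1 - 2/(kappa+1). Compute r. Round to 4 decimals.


Step 1: Compute the condition number.
kappa = L/mu = 64/4 = 16.0
Step 2: Compute the convergence rate.
r = 1 - 2/(kappa + 1) = 1 - 2*mu/(L + mu) = (L - mu)/(L + mu) = 60/68 = 0.8824


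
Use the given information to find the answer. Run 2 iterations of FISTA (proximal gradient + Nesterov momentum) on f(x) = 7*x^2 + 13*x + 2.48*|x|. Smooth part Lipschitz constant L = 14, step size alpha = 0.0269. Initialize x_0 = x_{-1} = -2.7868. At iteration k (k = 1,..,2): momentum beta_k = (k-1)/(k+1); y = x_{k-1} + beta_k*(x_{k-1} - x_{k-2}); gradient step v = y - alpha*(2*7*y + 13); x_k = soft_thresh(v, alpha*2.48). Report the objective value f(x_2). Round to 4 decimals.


FISTA on f(x) = 7*x^2 + 13*x + 2.48*|x|
L = 14, alpha = 0.0269
Iteration 1: beta = 0.0, y = -2.7868 + 0.0*(-2.7868 + 2.7868) = -2.7868
  grad(y) = -26.0152, v = y - alpha*grad = -2.087
  prox(v) = soft_thresh(-2.087, 0.0667) = -2.0203
Iteration 2: beta = 0.3333, y = -2.0203 + 0.3333*(-2.0203 + 2.7868) = -1.7648
  grad(y) = -11.7068, v = y - alpha*grad = -1.4499
  prox(v) = soft_thresh(-1.4499, 0.0667) = -1.3831
f(x_2) = 7*(-1.3831)^2 + 13*(-1.3831) + 2.48*|-1.3831| = -1.159


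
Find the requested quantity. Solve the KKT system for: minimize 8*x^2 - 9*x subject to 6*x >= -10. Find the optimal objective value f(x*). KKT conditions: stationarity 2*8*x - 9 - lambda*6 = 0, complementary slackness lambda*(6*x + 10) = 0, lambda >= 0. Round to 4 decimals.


Step 1: Try lambda = 0 (constraint inactive).
Stationarity: 2*8*x - 9 = 0
x* = 9/(2*8) = 0.5625
Check constraint: 6*0.5625 = 3.375 >= -10 -- satisfied.
Step 2: Compute optimal value.
f(x*) = 8*0.5625^2 - 9*0.5625 = -2.5313


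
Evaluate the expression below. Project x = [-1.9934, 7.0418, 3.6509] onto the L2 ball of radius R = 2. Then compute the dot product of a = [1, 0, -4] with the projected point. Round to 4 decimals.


Step 1: Compute ||x|| (intermediates to 6 decimals).
||x|| = sqrt((-1.9934)^2 + 7.0418^2 + 3.6509^2) = 8.17861
Step 2: Project.
Since ||x|| > R, scale = R/||x|| = 2/8.17861 = 0.24454, proj(x) = scale * x
proj(x) = [-0.487466, 1.722002, 0.892791]
Step 3: Dot product.
a^T * proj(x) = 1*(-0.487466) + 0*1.722002 - 4*0.892791 = -4.0586


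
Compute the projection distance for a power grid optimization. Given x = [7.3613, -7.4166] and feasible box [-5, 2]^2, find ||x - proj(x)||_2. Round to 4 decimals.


Project each component onto [-5, 2].
clip(7.3613) = 2.0, clip(-7.4166) = -5.0
Projection = [2.0, -5.0]
Squared diffs: [28.7435, 5.84]
Distance = sqrt(34.5835) = 5.8808


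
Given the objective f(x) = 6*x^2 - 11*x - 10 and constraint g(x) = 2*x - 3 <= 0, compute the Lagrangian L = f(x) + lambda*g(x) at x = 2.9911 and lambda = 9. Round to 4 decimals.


Step 1: Evaluate f(x).
f(2.9911) = 6*2.9911^2 - 11*2.9911 - 10 = 10.778
Step 2: Evaluate g(x).
g(2.9911) = 2*2.9911 - 3 = 2.9822
Step 3: Compute Lagrangian.
L = 10.778 + 9*2.9822 = 37.6178


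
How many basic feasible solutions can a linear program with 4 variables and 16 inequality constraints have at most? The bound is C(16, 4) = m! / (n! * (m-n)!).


Each vertex corresponds to some choice of n active constraints out of m, so the number of vertices is at most C(m, n) = m! / (n!(m-n)!).
m = 16, n = 4
Numerator: 16 * 15 * 14 * 13
Denominator: 4! = 24
C(16, 4) = 1820


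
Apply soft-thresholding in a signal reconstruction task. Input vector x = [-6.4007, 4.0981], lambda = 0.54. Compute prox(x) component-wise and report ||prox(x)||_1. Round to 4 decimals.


Soft-thresholding with lambda = 0.54:
prox(-6.4007) = sign(-6.4007)*max(|-6.4007| - 0.54, 0) = -5.8607
prox(4.0981) = sign(4.0981)*max(|4.0981| - 0.54, 0) = 3.5581
prox(x) = [-5.8607, 3.5581]
||prox(x)||_1 = 5.8607 + 3.5581 = 9.4188


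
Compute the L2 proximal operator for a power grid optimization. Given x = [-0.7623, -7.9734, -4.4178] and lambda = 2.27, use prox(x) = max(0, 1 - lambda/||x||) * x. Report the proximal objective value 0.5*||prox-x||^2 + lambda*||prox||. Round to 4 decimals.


Step 1: Compute ||x||.
||x|| = 9.1473
Step 2: Compute scaling factor.
scale = max(0, 1 - 2.27/9.1473) = 0.7518
Step 3: prox(x) = [-0.5731, -5.9947, -3.3215]
||prox(x)|| = 6.8773
Step 4: Proximal objective.
0.5*||prox-x||^2 = 2.5765
lambda*||prox|| = 15.6115
Total = 18.1879


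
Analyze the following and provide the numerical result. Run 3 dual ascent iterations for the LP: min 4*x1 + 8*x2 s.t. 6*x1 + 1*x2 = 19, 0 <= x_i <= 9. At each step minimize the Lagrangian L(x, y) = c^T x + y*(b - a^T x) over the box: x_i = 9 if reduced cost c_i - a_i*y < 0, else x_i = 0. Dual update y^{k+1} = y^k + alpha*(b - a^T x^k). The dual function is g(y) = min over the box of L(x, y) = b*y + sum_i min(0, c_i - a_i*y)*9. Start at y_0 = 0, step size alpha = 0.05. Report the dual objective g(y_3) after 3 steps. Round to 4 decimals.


Dual ascent for LP: min 4*x1 + 8*x2, 6*x1 + 1*x2 = 19, 0 <= x_i <= 9
Step 1: y^k = 0.0, reduced costs: (4.0, 8.0)
  x^k = (0.0, 0.0), subgradient = b - a^T x = 19.0
  y^{k+1} = 0.0 + 0.05*19.0 = 0.95
Step 2: y^k = 0.95, reduced costs: (-1.7, 7.05)
  x^k = (9.0, 0.0), subgradient = b - a^T x = -35.0
  y^{k+1} = 0.95 + 0.05*-35.0 = -0.8
Step 3: y^k = -0.8, reduced costs: (8.8, 8.8)
  x^k = (0.0, 0.0), subgradient = b - a^T x = 19.0
  y^{k+1} = -0.8 + 0.05*19.0 = 0.15
Dual objective at y_3 = 0.15: reduced costs (3.1, 7.85), box minimizer x = (0.0, 0.0)
g(y_3) = b*y + (c1 - a1*y)*x1 + (c2 - a2*y)*x2 = 19*0.15 + 3.1*0.0 + 7.85*0.0 = 2.85 + 0.0 + 0.0 = 2.85


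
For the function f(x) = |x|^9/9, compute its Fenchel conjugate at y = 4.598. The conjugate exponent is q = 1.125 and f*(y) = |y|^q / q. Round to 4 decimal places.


The conjugate exponent q satisfies 1/p + 1/q = 1.
p = 9, so q = 9/(9 - 1) = 1.125
|y|^q = 4.598^1.125 = 5.564
f*(4.598) = 5.564 / 1.125 = 4.9458


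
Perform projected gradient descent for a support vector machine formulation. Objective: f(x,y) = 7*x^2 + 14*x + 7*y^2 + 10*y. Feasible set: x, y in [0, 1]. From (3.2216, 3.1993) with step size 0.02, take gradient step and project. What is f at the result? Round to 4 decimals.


Step 1: Compute gradient at (3.2216, 3.1993).
grad_x = 2*7*3.2216 + 14 = 59.1024
grad_y = 2*7*3.1993 + 10 = 54.7902
Step 2: Gradient step.
x_raw = 3.2216 - 0.02*59.1024 = 2.0396
y_raw = 3.1993 - 0.02*54.7902 = 2.1035
Step 3: Project onto [0, 1].
x_proj = clip(2.0396) = 1.0
y_proj = clip(2.1035) = 1.0
Step 4: Evaluate f.
f(1.0, 1.0) = 38.0


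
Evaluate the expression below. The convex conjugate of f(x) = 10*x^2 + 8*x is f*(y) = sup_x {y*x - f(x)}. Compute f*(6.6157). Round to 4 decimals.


f*(y) = sup_x {y*x - a*x^2 - b*x} = sup_x {(y-b)*x - a*x^2}
FOC: (y - b) - 2a*x = 0 => x* = (y - b)/(2a)
x* = (6.6157 - 8)/(2*10) = -0.0692
f*(6.6157) = (y-b)^2/(4a) = (6.6157 - 8)^2/(4*10)
= 1.9163/40 = 0.0479


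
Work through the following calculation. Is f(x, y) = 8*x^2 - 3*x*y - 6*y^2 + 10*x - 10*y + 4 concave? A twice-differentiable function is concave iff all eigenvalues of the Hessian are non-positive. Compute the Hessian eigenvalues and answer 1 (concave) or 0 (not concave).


The Hessian of f(x,y) = 8*x^2 - 3*x*y - 6*y^2 + 10*x - 10*y + 4 is:
H = [[16, -3], [-3, -12]]
Trace = 16 - 12 = 4
Determinant = 16*-12 - (-3)^2 = -201
Discriminant = (4)^2 - 4*-201 = 820.0
Eigenvalues: lambda_1 = -12.3178, lambda_2 = 16.3178
The function is not concave.

0


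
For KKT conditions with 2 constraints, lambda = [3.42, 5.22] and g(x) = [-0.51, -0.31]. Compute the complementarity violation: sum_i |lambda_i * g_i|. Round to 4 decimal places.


KKT complementary slackness check:
lambda_1 * g_1 = 3.42 * -0.51 = -1.7442
lambda_2 * g_2 = 5.22 * -0.31 = -1.6182
Total violation = 1.7442 + 1.6182 = 3.3624


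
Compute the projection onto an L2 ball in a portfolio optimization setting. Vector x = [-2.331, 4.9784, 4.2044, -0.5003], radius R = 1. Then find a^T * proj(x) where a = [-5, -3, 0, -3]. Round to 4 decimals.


Step 1: Compute ||x|| (intermediates to 6 decimals).
||x|| = sqrt((-2.331)^2 + 4.9784^2 + 4.2044^2 + (-0.5003)^2) = 6.938682
Step 2: Project.
Since ||x|| > R, scale = R/||x|| = 1/6.938682 = 0.14412, proj(x) = scale * x
proj(x) = [-0.335944, 0.717487, 0.605938, -0.072103]
Step 3: Dot product.
a^T * proj(x) = -5*(-0.335944) - 3*0.717487 + 0*0.605938 - 3*(-0.072103) = -0.2564


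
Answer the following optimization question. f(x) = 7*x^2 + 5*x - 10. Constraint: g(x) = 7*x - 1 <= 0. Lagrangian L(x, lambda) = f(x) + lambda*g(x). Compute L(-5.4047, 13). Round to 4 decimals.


Step 1: Evaluate f(x).
f(-5.4047) = 7*(-5.4047)^2 + 5*(-5.4047) - 10 = 167.452
Step 2: Evaluate g(x).
g(-5.4047) = 7*-5.4047 - 1 = -38.8329
Step 3: Compute Lagrangian.
L = 167.452 + 13*-38.8329 = -337.3757


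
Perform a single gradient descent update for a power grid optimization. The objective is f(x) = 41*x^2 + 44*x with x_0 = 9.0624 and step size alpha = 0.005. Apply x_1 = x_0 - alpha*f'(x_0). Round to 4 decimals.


We compute the gradient at x_0 and apply the update.
f'(x) = 82*x + 44
f'(9.0624) = 82*9.0624 + 44 = 787.1168
x_1 = 9.0624 - 0.005*787.1168 = 5.1268


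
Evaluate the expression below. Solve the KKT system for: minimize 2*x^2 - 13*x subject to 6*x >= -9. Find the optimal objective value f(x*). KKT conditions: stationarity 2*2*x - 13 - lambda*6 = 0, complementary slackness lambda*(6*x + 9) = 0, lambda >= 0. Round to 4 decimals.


Step 1: Try lambda = 0 (constraint inactive).
Stationarity: 2*2*x - 13 = 0
x* = 13/(2*2) = 3.25
Check constraint: 6*3.25 = 19.5 >= -9 -- satisfied.
Step 2: Compute optimal value.
f(x*) = 2*3.25^2 - 13*3.25 = -21.125


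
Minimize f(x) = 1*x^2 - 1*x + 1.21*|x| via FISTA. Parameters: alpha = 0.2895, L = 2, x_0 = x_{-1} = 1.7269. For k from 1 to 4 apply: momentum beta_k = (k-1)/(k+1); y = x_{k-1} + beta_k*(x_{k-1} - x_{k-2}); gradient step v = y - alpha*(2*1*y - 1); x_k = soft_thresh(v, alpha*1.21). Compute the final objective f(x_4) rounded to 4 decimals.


FISTA on f(x) = 1*x^2 - 1*x + 1.21*|x|
L = 2, alpha = 0.2895
Iteration 1: beta = 0.0, y = 1.7269 + 0.0*(1.7269 - 1.7269) = 1.7269
  grad(y) = 2.4538, v = y - alpha*grad = 1.0165
  prox(v) = soft_thresh(1.0165, 0.3503) = 0.6662
Iteration 2: beta = 0.3333, y = 0.6662 + 0.3333*(0.6662 - 1.7269) = 0.3127
  grad(y) = -0.3747, v = y - alpha*grad = 0.4211
  prox(v) = soft_thresh(0.4211, 0.3503) = 0.0708
Iteration 3: beta = 0.5, y = 0.0708 + 0.5*(0.0708 - 0.6662) = -0.2269
  grad(y) = -1.4537, v = y - alpha*grad = 0.194
  prox(v) = soft_thresh(0.194, 0.3503) = 0.0
Iteration 4: beta = 0.6, y = 0.0 + 0.6*(0.0 - 0.0708) = -0.0425
  grad(y) = -1.085, v = y - alpha*grad = 0.2716
  prox(v) = soft_thresh(0.2716, 0.3503) = 0.0
f(x_4) = 1*0.0^2 - 1*0.0 + 1.21*|0.0| = 0.0


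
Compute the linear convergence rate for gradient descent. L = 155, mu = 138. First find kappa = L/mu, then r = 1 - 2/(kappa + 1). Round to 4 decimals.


Step 1: Compute the condition number.
kappa = L/mu = 155/138 = 1.1232
Step 2: Compute the convergence rate.
r = 1 - 2/(kappa + 1) = 1 - 2*mu/(L + mu) = (L - mu)/(L + mu) = 17/293 = 0.058


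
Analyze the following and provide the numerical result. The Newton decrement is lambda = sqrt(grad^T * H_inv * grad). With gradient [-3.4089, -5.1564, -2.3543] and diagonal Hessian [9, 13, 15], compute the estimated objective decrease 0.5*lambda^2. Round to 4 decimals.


Step 1: H is diagonal, so H^(-1) * g = [-0.3788, -0.3966, -0.157].
Step 2: g^T H^(-1) g = sum_i g_i^2 / H_ii
  = (-3.4089)^2/9 + (-5.1564)^2/13 + (-2.3543)^2/15
  = 1.2912 + 2.0453 + 0.3695 = 3.706
Step 3: Objective decrease = 0.5 * g^T H^(-1) g = 1.853


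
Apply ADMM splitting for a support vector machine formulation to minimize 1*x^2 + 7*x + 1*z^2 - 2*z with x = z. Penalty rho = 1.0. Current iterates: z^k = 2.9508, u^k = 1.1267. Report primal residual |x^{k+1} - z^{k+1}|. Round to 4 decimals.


ADMM iteration with rho = 1.0, z^k = 2.9508, u^k = 1.1267
Step 1: x-update.
Minimize 1*x^2 + 7*x + (1.0/2)*(x - 2.9508 + 1.1267)^2
FOC: (2*1 + 1.0)*x = -7 + 1.0*(2.9508 - 1.1267)
x^{k+1} = -1.7253
Step 2: z-update.
Minimize 1*z^2 - 2*z + (1.0/2)*(-1.7253 - z + 1.1267)^2
FOC: (2*1 + 1.0)*z = 2 + 1.0*(-1.7253 + 1.1267)
z^{k+1} = 0.4671
Step 3: u-update.
u^{k+1} = 1.1267 - 1.7253 - 0.4671 = -1.0657
Step 4: Primal residual = |-1.7253 - 0.4671| = 2.1924


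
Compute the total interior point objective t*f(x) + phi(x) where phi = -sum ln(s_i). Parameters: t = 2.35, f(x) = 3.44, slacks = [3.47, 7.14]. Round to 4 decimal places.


Step 1: Compute log-barrier.
ln values: [1.2442, 1.9657]
phi = -(1.2442 + 1.9657) = -3.2099
Step 2: Compute augmented objective.
t*f(x) = 2.35*3.44 = 8.084
Total = 8.084 - 3.2099 = 4.8741


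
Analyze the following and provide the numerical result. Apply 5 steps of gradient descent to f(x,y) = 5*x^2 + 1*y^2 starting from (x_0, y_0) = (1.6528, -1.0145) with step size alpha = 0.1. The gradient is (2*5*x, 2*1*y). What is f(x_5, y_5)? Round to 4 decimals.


Gradient descent on f(x,y) = 5*x^2 + 1*y^2.
Starting point: (1.6528, -1.0145), alpha = 0.1
Step 1: grad_x = 2*5*1.6528 = 16.528, grad_y = 2*1*-1.0145 = -2.029
  x_1 = 1.6528 - 0.1*16.528 = 0.0
  y_1 = -1.0145 - 0.1*-2.029 = -0.8116
Step 2: grad_x = 2*5*0.0 = 0.0, grad_y = 2*1*-0.8116 = -1.6232
  x_2 = 0.0 - 0.1*0.0 = 0.0
  y_2 = -0.8116 - 0.1*-1.6232 = -0.6493
Step 3: grad_x = 2*5*0.0 = 0.0, grad_y = 2*1*-0.6493 = -1.2986
  x_3 = 0.0 - 0.1*0.0 = 0.0
  y_3 = -0.6493 - 0.1*-1.2986 = -0.5194
Step 4: grad_x = 2*5*0.0 = 0.0, grad_y = 2*1*-0.5194 = -1.0388
  x_4 = 0.0 - 0.1*0.0 = 0.0
  y_4 = -0.5194 - 0.1*-1.0388 = -0.4155
Step 5: grad_x = 2*5*0.0 = 0.0, grad_y = 2*1*-0.4155 = -0.8311
  x_5 = 0.0 - 0.1*0.0 = 0.0
  y_5 = -0.4155 - 0.1*-0.8311 = -0.3324
f(0.0, -0.3324) = 5*0.0^2 + 1*(-0.3324)^2 = 0.1105


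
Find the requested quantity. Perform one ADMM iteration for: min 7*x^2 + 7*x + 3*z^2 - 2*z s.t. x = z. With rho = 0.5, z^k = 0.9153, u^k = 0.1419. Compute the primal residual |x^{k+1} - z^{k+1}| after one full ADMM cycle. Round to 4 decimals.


ADMM iteration with rho = 0.5, z^k = 0.9153, u^k = 0.1419
Step 1: x-update.
Minimize 7*x^2 + 7*x + (0.5/2)*(x - 0.9153 + 0.1419)^2
FOC: (2*7 + 0.5)*x = -7 + 0.5*(0.9153 - 0.1419)
x^{k+1} = -0.4561
Step 2: z-update.
Minimize 3*z^2 - 2*z + (0.5/2)*(-0.4561 - z + 0.1419)^2
FOC: (2*3 + 0.5)*z = 2 + 0.5*(-0.4561 + 0.1419)
z^{k+1} = 0.2835
Step 3: u-update.
u^{k+1} = 0.1419 - 0.4561 - 0.2835 = -0.5977
Step 4: Primal residual = |-0.4561 - 0.2835| = 0.7396


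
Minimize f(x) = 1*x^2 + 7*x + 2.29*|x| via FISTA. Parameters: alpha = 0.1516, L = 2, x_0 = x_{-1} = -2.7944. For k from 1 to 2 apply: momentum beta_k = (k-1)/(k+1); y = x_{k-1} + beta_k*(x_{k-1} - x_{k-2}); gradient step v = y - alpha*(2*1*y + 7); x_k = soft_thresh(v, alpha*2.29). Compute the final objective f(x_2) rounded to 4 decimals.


FISTA on f(x) = 1*x^2 + 7*x + 2.29*|x|
L = 2, alpha = 0.1516
Iteration 1: beta = 0.0, y = -2.7944 + 0.0*(-2.7944 + 2.7944) = -2.7944
  grad(y) = 1.4112, v = y - alpha*grad = -3.0083
  prox(v) = soft_thresh(-3.0083, 0.3472) = -2.6612
Iteration 2: beta = 0.3333, y = -2.6612 + 0.3333*(-2.6612 + 2.7944) = -2.6168
  grad(y) = 1.7665, v = y - alpha*grad = -2.8846
  prox(v) = soft_thresh(-2.8846, 0.3472) = -2.5374
f(x_2) = 1*(-2.5374)^2 + 7*(-2.5374) + 2.29*|-2.5374| = -5.5128


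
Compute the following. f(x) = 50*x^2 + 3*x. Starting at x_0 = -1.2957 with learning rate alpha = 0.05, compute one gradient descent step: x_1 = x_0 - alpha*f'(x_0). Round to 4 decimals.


We compute the gradient at x_0 and apply the update.
f'(x) = 100*x + 3
f'(-1.2957) = 100*-1.2957 + 3 = -126.57
x_1 = -1.2957 - 0.05*-126.57 = 5.0328


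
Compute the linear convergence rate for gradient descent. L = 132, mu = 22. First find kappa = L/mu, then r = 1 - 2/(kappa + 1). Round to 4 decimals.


Step 1: Compute the condition number.
kappa = L/mu = 132/22 = 6.0
Step 2: Compute the convergence rate.
r = 1 - 2/(kappa + 1) = 1 - 2*mu/(L + mu) = (L - mu)/(L + mu) = 110/154 = 0.7143


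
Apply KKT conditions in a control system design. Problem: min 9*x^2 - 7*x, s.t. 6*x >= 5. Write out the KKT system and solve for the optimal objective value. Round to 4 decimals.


Step 1: Try lambda = 0 (constraint inactive).
x_unc = 7/(2*9) = 0.3889
Check: 6*0.3889 = 2.3334 < 5 -- violated!
Step 2: Constraint must be active: 6*x = 5
x* = 5/6 = 0.8333 (rounded; the exact value 5/6 is used below)
lambda = (2*9*(5/6) - 7)/6 = 1.3333
Step 3: Compute optimal value.
f(x*) = 9*(5/6)^2 - 7*(5/6) = 0.4167


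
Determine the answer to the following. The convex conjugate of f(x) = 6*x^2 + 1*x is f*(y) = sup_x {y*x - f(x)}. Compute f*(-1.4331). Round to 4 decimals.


f*(y) = sup_x {y*x - a*x^2 - b*x} = sup_x {(y-b)*x - a*x^2}
FOC: (y - b) - 2a*x = 0 => x* = (y - b)/(2a)
x* = (-1.4331 - 1)/(2*6) = -0.2028
f*(-1.4331) = (y-b)^2/(4a) = (-1.4331 - 1)^2/(4*6)
= 5.92/24 = 0.2467


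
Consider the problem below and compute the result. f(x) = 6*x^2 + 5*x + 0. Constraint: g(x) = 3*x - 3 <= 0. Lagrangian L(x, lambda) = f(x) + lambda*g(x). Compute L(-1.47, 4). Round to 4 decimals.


Step 1: Evaluate f(x).
f(-1.47) = 6*(-1.47)^2 + 5*(-1.47) + 0 = 5.6154
Step 2: Evaluate g(x).
g(-1.47) = 3*-1.47 - 3 = -7.41
Step 3: Compute Lagrangian.
L = 5.6154 + 4*-7.41 = -24.0246


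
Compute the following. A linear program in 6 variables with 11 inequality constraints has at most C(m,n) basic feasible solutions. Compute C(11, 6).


Each vertex corresponds to some choice of n active constraints out of m, so the number of vertices is at most C(m, n) = m! / (n!(m-n)!).
m = 11, n = 6
Numerator: 11 * 10 * 9 * 8 * 7 * 6
Denominator: 6! = 720
C(11, 6) = 462


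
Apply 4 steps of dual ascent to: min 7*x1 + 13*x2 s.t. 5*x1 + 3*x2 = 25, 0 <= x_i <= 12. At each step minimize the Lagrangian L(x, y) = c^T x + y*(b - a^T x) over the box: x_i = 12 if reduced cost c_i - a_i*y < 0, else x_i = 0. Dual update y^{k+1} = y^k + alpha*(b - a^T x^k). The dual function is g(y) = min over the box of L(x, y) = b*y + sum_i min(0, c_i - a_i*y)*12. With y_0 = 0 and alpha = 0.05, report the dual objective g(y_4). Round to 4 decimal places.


Dual ascent for LP: min 7*x1 + 13*x2, 5*x1 + 3*x2 = 25, 0 <= x_i <= 12
Step 1: y^k = 0.0, reduced costs: (7.0, 13.0)
  x^k = (0.0, 0.0), subgradient = b - a^T x = 25.0
  y^{k+1} = 0.0 + 0.05*25.0 = 1.25
Step 2: y^k = 1.25, reduced costs: (0.75, 9.25)
  x^k = (0.0, 0.0), subgradient = b - a^T x = 25.0
  y^{k+1} = 1.25 + 0.05*25.0 = 2.5
Step 3: y^k = 2.5, reduced costs: (-5.5, 5.5)
  x^k = (12.0, 0.0), subgradient = b - a^T x = -35.0
  y^{k+1} = 2.5 + 0.05*-35.0 = 0.75
Step 4: y^k = 0.75, reduced costs: (3.25, 10.75)
  x^k = (0.0, 0.0), subgradient = b - a^T x = 25.0
  y^{k+1} = 0.75 + 0.05*25.0 = 2.0
Dual objective at y_4 = 2.0: reduced costs (-3.0, 7.0), box minimizer x = (12.0, 0.0)
g(y_4) = b*y + (c1 - a1*y)*x1 + (c2 - a2*y)*x2 = 25*2.0 + (-3.0)*12.0 + 7.0*0.0 = 50.0 - 36.0 + 0.0 = 14.0


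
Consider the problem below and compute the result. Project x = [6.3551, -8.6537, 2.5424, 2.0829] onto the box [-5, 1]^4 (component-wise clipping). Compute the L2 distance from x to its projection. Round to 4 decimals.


Project each component onto [-5, 1].
clip(6.3551) = 1.0, clip(-8.6537) = -5.0, clip(2.5424) = 1.0, clip(2.0829) = 1.0
Projection = [1.0, -5.0, 1.0, 1.0]
Squared diffs: [28.6771, 13.3495, 2.379, 1.1727]
Distance = sqrt(45.5783) = 6.7512


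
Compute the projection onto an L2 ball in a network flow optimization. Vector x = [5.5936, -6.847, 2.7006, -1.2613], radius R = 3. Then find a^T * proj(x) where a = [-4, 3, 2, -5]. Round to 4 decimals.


Step 1: Compute ||x|| (intermediates to 6 decimals).
||x|| = sqrt(5.5936^2 + (-6.847)^2 + 2.7006^2 + (-1.2613)^2) = 9.330267
Step 2: Project.
Since ||x|| > R, scale = R/||x|| = 3/9.330267 = 0.321534, proj(x) = scale * x
proj(x) = [1.798533, -2.201543, 0.868335, -0.405551]
Step 3: Dot product.
a^T * proj(x) = -4*1.798533 + 3*(-2.201543) + 2*0.868335 - 5*(-0.405551) = -10.0343


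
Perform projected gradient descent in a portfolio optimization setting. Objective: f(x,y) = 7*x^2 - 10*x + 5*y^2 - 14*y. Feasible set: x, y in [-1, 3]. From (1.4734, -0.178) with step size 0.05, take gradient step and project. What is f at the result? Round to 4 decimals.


Step 1: Compute gradient at (1.4734, -0.178).
grad_x = 2*7*1.4734 - 10 = 10.6276
grad_y = 2*5*-0.178 - 14 = -15.78
Step 2: Gradient step.
x_raw = 1.4734 - 0.05*10.6276 = 0.942
y_raw = -0.178 - 0.05*-15.78 = 0.611
Step 3: Project onto [-1, 3].
x_proj = clip(0.942) = 0.942
y_proj = clip(0.611) = 0.611
Step 4: Evaluate f.
f(0.942, 0.611) = -9.8958


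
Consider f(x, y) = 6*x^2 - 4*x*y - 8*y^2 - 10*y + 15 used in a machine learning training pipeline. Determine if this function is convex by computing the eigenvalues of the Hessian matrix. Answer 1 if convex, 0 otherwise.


The Hessian of f(x,y) = 6*x^2 - 4*x*y - 8*y^2 - 10*y + 15 is:
H = [[12, -4], [-4, -16]]
Trace = 12 - 16 = -4
Determinant = 12*-16 - (-4)^2 = -208
Discriminant = (-4)^2 - 4*-208 = 848.0
Eigenvalues: lambda_1 = -16.5602, lambda_2 = 12.5602
The function is not convex.

0


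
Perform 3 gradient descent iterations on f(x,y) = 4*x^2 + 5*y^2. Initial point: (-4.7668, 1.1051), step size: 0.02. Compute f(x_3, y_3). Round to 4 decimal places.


Gradient descent on f(x,y) = 4*x^2 + 5*y^2.
Starting point: (-4.7668, 1.1051), alpha = 0.02
Step 1: grad_x = 2*4*-4.7668 = -38.1344, grad_y = 2*5*1.1051 = 11.051
  x_1 = -4.7668 - 0.02*-38.1344 = -4.0041
  y_1 = 1.1051 - 0.02*11.051 = 0.8841
Step 2: grad_x = 2*4*-4.0041 = -32.0329, grad_y = 2*5*0.8841 = 8.8408
  x_2 = -4.0041 - 0.02*-32.0329 = -3.3635
  y_2 = 0.8841 - 0.02*8.8408 = 0.7073
Step 3: grad_x = 2*4*-3.3635 = -26.9076, grad_y = 2*5*0.7073 = 7.0726
  x_3 = -3.3635 - 0.02*-26.9076 = -2.8253
  y_3 = 0.7073 - 0.02*7.0726 = 0.5658
f(-2.8253, 0.5658) = 4*(-2.8253)^2 + 5*0.5658^2 = 33.53


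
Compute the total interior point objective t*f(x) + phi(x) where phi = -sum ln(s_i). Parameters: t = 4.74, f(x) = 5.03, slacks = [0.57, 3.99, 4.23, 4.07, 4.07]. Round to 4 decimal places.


Step 1: Compute log-barrier.
ln values: [-0.5621, 1.3838, 1.4422, 1.4036, 1.4036]
phi = -(-0.5621 + 1.3838 + 1.4422 + 1.4036 + 1.4036) = -5.0712
Step 2: Compute augmented objective.
t*f(x) = 4.74*5.03 = 23.8422
Total = 23.8422 - 5.0712 = 18.771


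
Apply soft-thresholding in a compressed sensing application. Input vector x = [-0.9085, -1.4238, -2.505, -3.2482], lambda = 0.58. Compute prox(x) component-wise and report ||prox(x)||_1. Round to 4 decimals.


Soft-thresholding with lambda = 0.58:
prox(-0.9085) = sign(-0.9085)*max(|-0.9085| - 0.58, 0) = -0.3285
prox(-1.4238) = sign(-1.4238)*max(|-1.4238| - 0.58, 0) = -0.8438
prox(-2.505) = sign(-2.505)*max(|-2.505| - 0.58, 0) = -1.925
prox(-3.2482) = sign(-3.2482)*max(|-3.2482| - 0.58, 0) = -2.6682
prox(x) = [-0.3285, -0.8438, -1.925, -2.6682]
||prox(x)||_1 = 0.3285 + 0.8438 + 1.925 + 2.6682 = 5.7655


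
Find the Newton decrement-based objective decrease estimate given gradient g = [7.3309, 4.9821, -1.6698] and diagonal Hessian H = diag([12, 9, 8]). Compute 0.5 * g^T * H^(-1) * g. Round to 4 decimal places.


Step 1: H is diagonal, so H^(-1) * g = [0.6109, 0.5536, -0.2087].
Step 2: g^T H^(-1) g = sum_i g_i^2 / H_ii
  = (7.3309)^2/12 + (4.9821)^2/9 + (-1.6698)^2/8
  = 4.4785 + 2.7579 + 0.3485 = 7.585
Step 3: Objective decrease = 0.5 * g^T H^(-1) g = 3.7925


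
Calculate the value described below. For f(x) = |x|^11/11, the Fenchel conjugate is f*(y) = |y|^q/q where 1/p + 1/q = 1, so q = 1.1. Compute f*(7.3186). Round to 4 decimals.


The conjugate exponent q satisfies 1/p + 1/q = 1.
p = 11, so q = 11/(11 - 1) = 1.1
|y|^q = 7.3186^1.1 = 8.9304
f*(7.3186) = 8.9304 / 1.1 = 8.1185


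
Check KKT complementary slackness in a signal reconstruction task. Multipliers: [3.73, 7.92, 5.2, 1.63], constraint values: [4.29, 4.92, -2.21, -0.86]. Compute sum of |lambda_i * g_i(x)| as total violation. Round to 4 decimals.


KKT complementary slackness check:
lambda_1 * g_1 = 3.73 * 4.29 = 16.0017
lambda_2 * g_2 = 7.92 * 4.92 = 38.9664
lambda_3 * g_3 = 5.2 * -2.21 = -11.492
lambda_4 * g_4 = 1.63 * -0.86 = -1.4018
Total violation = 16.0017 + 38.9664 + 11.492 + 1.4018 = 67.8619


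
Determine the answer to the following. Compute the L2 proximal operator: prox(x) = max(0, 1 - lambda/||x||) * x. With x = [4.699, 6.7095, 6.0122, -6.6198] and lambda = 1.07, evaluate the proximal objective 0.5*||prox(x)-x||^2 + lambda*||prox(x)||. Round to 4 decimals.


Step 1: Compute ||x||.
||x|| = 12.1271
Step 2: Compute scaling factor.
scale = max(0, 1 - 1.07/12.1271) = 0.9118
Step 3: prox(x) = [4.2844, 6.1175, 5.4817, -6.0357]
||prox(x)|| = 11.0571
Step 4: Proximal objective.
0.5*||prox-x||^2 = 0.5725
lambda*||prox|| = 11.8311
Total = 12.4035


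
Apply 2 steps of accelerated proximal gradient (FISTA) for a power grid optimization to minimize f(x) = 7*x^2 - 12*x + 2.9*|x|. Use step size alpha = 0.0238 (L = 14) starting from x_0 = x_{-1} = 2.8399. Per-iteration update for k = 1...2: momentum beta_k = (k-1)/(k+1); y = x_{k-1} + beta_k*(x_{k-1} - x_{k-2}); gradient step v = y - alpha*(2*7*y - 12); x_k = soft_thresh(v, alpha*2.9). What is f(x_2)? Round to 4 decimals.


FISTA on f(x) = 7*x^2 - 12*x + 2.9*|x|
L = 14, alpha = 0.0238
Iteration 1: beta = 0.0, y = 2.8399 + 0.0*(2.8399 - 2.8399) = 2.8399
  grad(y) = 27.7586, v = y - alpha*grad = 2.1792
  prox(v) = soft_thresh(2.1792, 0.069) = 2.1102
Iteration 2: beta = 0.3333, y = 2.1102 + 0.3333*(2.1102 - 2.8399) = 1.867
  grad(y) = 14.138, v = y - alpha*grad = 1.5305
  prox(v) = soft_thresh(1.5305, 0.069) = 1.4615
f(x_2) = 7*1.4615^2 - 12*1.4615 + 2.9*|1.4615| = 1.6522


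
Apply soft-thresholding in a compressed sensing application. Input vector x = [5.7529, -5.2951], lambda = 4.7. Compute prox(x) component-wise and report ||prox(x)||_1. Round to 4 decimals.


Soft-thresholding with lambda = 4.7:
prox(5.7529) = sign(5.7529)*max(|5.7529| - 4.7, 0) = 1.0529
prox(-5.2951) = sign(-5.2951)*max(|-5.2951| - 4.7, 0) = -0.5951
prox(x) = [1.0529, -0.5951]
||prox(x)||_1 = 1.0529 + 0.5951 = 1.648


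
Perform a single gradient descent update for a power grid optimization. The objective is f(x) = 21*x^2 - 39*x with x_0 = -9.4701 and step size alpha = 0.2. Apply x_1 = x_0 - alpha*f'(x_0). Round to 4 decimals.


We compute the gradient at x_0 and apply the update.
f'(x) = 42*x - 39
f'(-9.4701) = 42*-9.4701 - 39 = -436.7442
x_1 = -9.4701 - 0.2*-436.7442 = 77.8787


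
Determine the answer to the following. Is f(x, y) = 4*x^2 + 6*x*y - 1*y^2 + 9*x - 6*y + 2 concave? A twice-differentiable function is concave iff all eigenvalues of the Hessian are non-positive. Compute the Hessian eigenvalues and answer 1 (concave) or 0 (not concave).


The Hessian of f(x,y) = 4*x^2 + 6*x*y - 1*y^2 + 9*x - 6*y + 2 is:
H = [[8, 6], [6, -2]]
Trace = 8 - 2 = 6
Determinant = 8*-2 - (6)^2 = -52
Discriminant = (6)^2 - 4*-52 = 244.0
Eigenvalues: lambda_1 = -4.8102, lambda_2 = 10.8102
The function is not concave.

0


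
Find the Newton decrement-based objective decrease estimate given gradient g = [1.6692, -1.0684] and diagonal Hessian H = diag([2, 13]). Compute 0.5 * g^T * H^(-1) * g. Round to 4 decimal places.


Step 1: H is diagonal, so H^(-1) * g = [0.8346, -0.0822].
Step 2: g^T H^(-1) g = sum_i g_i^2 / H_ii
  = (1.6692)^2/2 + (-1.0684)^2/13
  = 1.3931 + 0.0878 = 1.4809
Step 3: Objective decrease = 0.5 * g^T H^(-1) g = 0.7405


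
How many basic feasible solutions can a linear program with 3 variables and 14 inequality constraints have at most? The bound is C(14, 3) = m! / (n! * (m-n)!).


Each vertex corresponds to some choice of n active constraints out of m, so the number of vertices is at most C(m, n) = m! / (n!(m-n)!).
m = 14, n = 3
Numerator: 14 * 13 * 12
Denominator: 3! = 6
C(14, 3) = 364


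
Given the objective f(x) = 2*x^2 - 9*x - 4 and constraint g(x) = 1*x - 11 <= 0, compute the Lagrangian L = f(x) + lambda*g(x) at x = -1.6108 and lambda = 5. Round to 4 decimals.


Step 1: Evaluate f(x).
f(-1.6108) = 2*(-1.6108)^2 - 9*(-1.6108) - 4 = 15.6866
Step 2: Evaluate g(x).
g(-1.6108) = 1*-1.6108 - 11 = -12.6108
Step 3: Compute Lagrangian.
L = 15.6866 + 5*-12.6108 = -47.3674


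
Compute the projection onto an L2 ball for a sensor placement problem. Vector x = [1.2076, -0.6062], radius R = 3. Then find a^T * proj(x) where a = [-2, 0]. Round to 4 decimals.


Step 1: Compute ||x|| (intermediates to 6 decimals).
||x|| = sqrt(1.2076^2 + (-0.6062)^2) = 1.351213
Step 2: Project.
Since ||x|| <= R, proj = x (no scaling needed).
proj(x) = [1.2076, -0.6062]
Step 3: Dot product.
a^T * proj(x) = -2*1.2076 + 0*(-0.6062) = -2.4152


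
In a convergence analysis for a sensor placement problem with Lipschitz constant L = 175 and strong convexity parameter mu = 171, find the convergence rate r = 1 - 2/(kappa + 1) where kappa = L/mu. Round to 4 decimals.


Step 1: Compute the condition number.
kappa = L/mu = 175/171 = 1.0234
Step 2: Compute the convergence rate.
r = 1 - 2/(kappa + 1) = 1 - 2*mu/(L + mu) = (L - mu)/(L + mu) = 4/346 = 0.0116


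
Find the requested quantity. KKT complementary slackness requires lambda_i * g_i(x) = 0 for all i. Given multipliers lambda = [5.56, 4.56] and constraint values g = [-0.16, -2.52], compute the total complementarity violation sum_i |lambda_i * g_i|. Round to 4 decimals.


KKT complementary slackness check:
lambda_1 * g_1 = 5.56 * -0.16 = -0.8896
lambda_2 * g_2 = 4.56 * -2.52 = -11.4912
Total violation = 0.8896 + 11.4912 = 12.3808


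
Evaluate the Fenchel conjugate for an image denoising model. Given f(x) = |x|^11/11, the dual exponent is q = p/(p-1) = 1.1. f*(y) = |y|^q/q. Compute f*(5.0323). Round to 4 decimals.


The conjugate exponent q satisfies 1/p + 1/q = 1.
p = 11, so q = 11/(11 - 1) = 1.1
|y|^q = 5.0323^1.1 = 5.9148
f*(5.0323) = 5.9148 / 1.1 = 5.3771


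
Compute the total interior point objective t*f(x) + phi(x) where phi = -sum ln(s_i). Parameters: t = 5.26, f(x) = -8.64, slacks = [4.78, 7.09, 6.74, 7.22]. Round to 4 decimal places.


Step 1: Compute log-barrier.
ln values: [1.5644, 1.9587, 1.9081, 1.9769]
phi = -(1.5644 + 1.9587 + 1.9081 + 1.9769) = -7.408
Step 2: Compute augmented objective.
t*f(x) = 5.26*-8.64 = -45.4464
Total = -45.4464 - 7.408 = -52.8544


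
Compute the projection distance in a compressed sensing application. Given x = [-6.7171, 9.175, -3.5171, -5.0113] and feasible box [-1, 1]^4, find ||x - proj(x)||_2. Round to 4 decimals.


Project each component onto [-1, 1].
clip(-6.7171) = -1.0, clip(9.175) = 1.0, clip(-3.5171) = -1.0, clip(-5.0113) = -1.0
Projection = [-1.0, 1.0, -1.0, -1.0]
Squared diffs: [32.6852, 66.8306, 6.3358, 16.0905]
Distance = sqrt(121.9421) = 11.0427


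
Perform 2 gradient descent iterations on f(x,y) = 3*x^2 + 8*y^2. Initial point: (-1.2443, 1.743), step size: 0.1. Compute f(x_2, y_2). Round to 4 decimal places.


Gradient descent on f(x,y) = 3*x^2 + 8*y^2.
Starting point: (-1.2443, 1.743), alpha = 0.1
Step 1: grad_x = 2*3*-1.2443 = -7.4658, grad_y = 2*8*1.743 = 27.888
  x_1 = -1.2443 - 0.1*-7.4658 = -0.4977
  y_1 = 1.743 - 0.1*27.888 = -1.0458
Step 2: grad_x = 2*3*-0.4977 = -2.9863, grad_y = 2*8*-1.0458 = -16.7328
  x_2 = -0.4977 - 0.1*-2.9863 = -0.1991
  y_2 = -1.0458 - 0.1*-16.7328 = 0.6275
f(-0.1991, 0.6275) = 3*(-0.1991)^2 + 8*0.6275^2 = 3.2688


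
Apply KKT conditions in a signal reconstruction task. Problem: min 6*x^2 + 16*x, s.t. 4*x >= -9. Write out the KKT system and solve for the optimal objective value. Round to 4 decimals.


Step 1: Try lambda = 0 (constraint inactive).
Stationarity: 2*6*x + 16 = 0
x* = -16/(2*6) = -4/3 = -1.3333 (rounded; the exact value -4/3 is used below)
Check constraint: 4*-1.3333 = -5.3332 >= -9 -- satisfied.
Step 2: Compute optimal value.
f(x*) = 6*(-4/3)^2 + 16*(-4/3) = -10.6667


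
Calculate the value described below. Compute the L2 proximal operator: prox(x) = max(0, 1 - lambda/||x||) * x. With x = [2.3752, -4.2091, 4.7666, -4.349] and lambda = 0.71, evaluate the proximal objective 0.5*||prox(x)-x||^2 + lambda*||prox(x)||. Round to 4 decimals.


Step 1: Compute ||x||.
||x|| = 8.0618
Step 2: Compute scaling factor.
scale = max(0, 1 - 0.71/8.0618) = 0.9119
Step 3: prox(x) = [2.166, -3.8384, 4.3468, -3.966]
||prox(x)|| = 7.3518
Step 4: Proximal objective.
0.5*||prox-x||^2 = 0.2521
lambda*||prox|| = 5.2198
Total = 5.4718


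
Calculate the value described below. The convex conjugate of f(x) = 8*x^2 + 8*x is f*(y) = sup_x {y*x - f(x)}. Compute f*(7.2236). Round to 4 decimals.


f*(y) = sup_x {y*x - a*x^2 - b*x} = sup_x {(y-b)*x - a*x^2}
FOC: (y - b) - 2a*x = 0 => x* = (y - b)/(2a)
x* = (7.2236 - 8)/(2*8) = -0.0485
f*(7.2236) = (y-b)^2/(4a) = (7.2236 - 8)^2/(4*8)
= 0.6028/32 = 0.0188


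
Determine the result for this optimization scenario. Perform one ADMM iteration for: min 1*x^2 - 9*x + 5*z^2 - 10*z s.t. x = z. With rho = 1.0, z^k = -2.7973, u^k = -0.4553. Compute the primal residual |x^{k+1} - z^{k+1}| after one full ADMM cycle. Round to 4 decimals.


ADMM iteration with rho = 1.0, z^k = -2.7973, u^k = -0.4553
Step 1: x-update.
Minimize 1*x^2 - 9*x + (1.0/2)*(x + 2.7973 - 0.4553)^2
FOC: (2*1 + 1.0)*x = 9 + 1.0*(-2.7973 + 0.4553)
x^{k+1} = 2.2193
Step 2: z-update.
Minimize 5*z^2 - 10*z + (1.0/2)*(2.2193 - z - 0.4553)^2
FOC: (2*5 + 1.0)*z = 10 + 1.0*(2.2193 - 0.4553)
z^{k+1} = 1.0695
Step 3: u-update.
u^{k+1} = -0.4553 + 2.2193 - 1.0695 = 0.6946
Step 4: Primal residual = |2.2193 - 1.0695| = 1.1499


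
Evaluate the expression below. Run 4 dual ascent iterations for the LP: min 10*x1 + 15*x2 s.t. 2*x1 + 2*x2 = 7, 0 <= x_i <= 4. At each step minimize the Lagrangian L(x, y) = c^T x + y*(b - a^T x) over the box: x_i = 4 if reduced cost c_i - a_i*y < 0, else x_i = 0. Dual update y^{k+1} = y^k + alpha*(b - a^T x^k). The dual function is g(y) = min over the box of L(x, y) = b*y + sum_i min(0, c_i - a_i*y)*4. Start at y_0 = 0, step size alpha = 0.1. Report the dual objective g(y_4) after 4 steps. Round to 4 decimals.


Dual ascent for LP: min 10*x1 + 15*x2, 2*x1 + 2*x2 = 7, 0 <= x_i <= 4
Step 1: y^k = 0.0, reduced costs: (10.0, 15.0)
  x^k = (0.0, 0.0), subgradient = b - a^T x = 7.0
  y^{k+1} = 0.0 + 0.1*7.0 = 0.7
Step 2: y^k = 0.7, reduced costs: (8.6, 13.6)
  x^k = (0.0, 0.0), subgradient = b - a^T x = 7.0
  y^{k+1} = 0.7 + 0.1*7.0 = 1.4
Step 3: y^k = 1.4, reduced costs: (7.2, 12.2)
  x^k = (0.0, 0.0), subgradient = b - a^T x = 7.0
  y^{k+1} = 1.4 + 0.1*7.0 = 2.1
Step 4: y^k = 2.1, reduced costs: (5.8, 10.8)
  x^k = (0.0, 0.0), subgradient = b - a^T x = 7.0
  y^{k+1} = 2.1 + 0.1*7.0 = 2.8
Dual objective at y_4 = 2.8: reduced costs (4.4, 9.4), box minimizer x = (0.0, 0.0)
g(y_4) = b*y + (c1 - a1*y)*x1 + (c2 - a2*y)*x2 = 7*2.8 + 4.4*0.0 + 9.4*0.0 = 19.6 + 0.0 + 0.0 = 19.6


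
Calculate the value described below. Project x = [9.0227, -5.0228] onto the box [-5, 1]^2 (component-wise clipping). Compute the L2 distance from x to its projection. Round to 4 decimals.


Project each component onto [-5, 1].
clip(9.0227) = 1.0, clip(-5.0228) = -5.0
Projection = [1.0, -5.0]
Squared diffs: [64.3637, 0.0005]
Distance = sqrt(64.3642) = 8.0227


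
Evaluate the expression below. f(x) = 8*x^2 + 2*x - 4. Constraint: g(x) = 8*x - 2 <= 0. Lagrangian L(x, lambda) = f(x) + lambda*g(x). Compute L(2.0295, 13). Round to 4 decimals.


Step 1: Evaluate f(x).
f(2.0295) = 8*2.0295^2 + 2*2.0295 - 4 = 33.01
Step 2: Evaluate g(x).
g(2.0295) = 8*2.0295 - 2 = 14.236
Step 3: Compute Lagrangian.
L = 33.01 + 13*14.236 = 218.078


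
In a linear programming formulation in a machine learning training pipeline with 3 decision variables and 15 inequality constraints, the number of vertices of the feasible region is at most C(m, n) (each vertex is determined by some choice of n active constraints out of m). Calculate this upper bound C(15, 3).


Each vertex corresponds to some choice of n active constraints out of m, so the number of vertices is at most C(m, n) = m! / (n!(m-n)!).
m = 15, n = 3
Numerator: 15 * 14 * 13
Denominator: 3! = 6
C(15, 3) = 455
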